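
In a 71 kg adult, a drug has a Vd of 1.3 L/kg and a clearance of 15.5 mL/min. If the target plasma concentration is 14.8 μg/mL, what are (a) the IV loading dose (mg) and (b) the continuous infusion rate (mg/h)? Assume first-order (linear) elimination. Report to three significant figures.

Total Vd = 1.3 × 71 = 92.30 L
LD = Vd · C_target = 92.30 × 14.8 = 1366 mg
Convert clearance: 15.5 mL/min × 60 min/h ÷ 1000 mL/L = 0.9300 L/h
Maintenance infusion rate = CL × Css = 0.9300 × 14.8 = 13.76 mg/h

(a) 1370 mg; (b) 13.8 mg/h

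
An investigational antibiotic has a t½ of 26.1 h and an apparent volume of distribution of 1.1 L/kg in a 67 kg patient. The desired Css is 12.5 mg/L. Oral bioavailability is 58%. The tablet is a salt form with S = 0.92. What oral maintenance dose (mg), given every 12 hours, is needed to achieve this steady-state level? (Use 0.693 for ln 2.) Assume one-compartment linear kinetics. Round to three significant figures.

Vd(total) = 67 kg × 1.1 L/kg = 73.70 L
CL = ln 2 · Vd / t½ = 0.693 × 73.70 / 26.1 = 1.957 L/h
D = CL × Css × τ / F / S = 1.957 × 12.5 × 12 / 0.58 / 0.92 = 550.1 mg

550 mg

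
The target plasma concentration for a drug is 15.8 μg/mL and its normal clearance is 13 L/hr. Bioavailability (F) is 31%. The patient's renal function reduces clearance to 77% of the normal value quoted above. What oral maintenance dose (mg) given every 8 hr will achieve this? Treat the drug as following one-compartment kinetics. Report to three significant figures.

Patient clearance = 0.77 × 13.00 = 10.01 L/h
D = CL × Css × τ / F = 10.01 × 15.8 × 8 / 0.31 = 4081 mg

4080 mg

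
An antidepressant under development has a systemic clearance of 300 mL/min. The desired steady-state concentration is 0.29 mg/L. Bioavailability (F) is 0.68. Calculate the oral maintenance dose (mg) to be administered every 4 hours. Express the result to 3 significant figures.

30.7 mg

CL = 300 mL/min × 60/1000 = 18.00 L/h
D = CL × Css × τ / F = 18.00 × 0.29 × 4 / 0.68 = 30.71 mg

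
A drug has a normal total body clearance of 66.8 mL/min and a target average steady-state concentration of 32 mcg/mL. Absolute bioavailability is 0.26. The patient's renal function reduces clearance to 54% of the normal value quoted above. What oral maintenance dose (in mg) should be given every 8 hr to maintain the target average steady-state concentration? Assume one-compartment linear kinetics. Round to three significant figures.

2130 mg

CL = 66.8 mL/min = 66.8 × 0.06 = 4.008 L/h
Patient clearance = 0.54 × 4.008 = 2.164 L/h
At steady state, dose per interval replaces the amount cleared in that interval: F·D/τ = CL·Css.
D = CL × Css × τ / F = 2.164 × 32 × 8 / 0.26 = 2131 mg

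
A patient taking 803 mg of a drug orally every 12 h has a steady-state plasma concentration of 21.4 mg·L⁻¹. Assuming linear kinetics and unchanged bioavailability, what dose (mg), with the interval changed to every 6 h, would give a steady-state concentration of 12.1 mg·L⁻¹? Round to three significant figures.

With linear kinetics, Css is proportional to dose rate (D/τ) at fixed clearance.
D₂ = D₁ × (Css,target / Css,current) × (τ₂/τ₁) = 803 × (12.1/21.4) × (6/12) = 227.0 mg

227 mg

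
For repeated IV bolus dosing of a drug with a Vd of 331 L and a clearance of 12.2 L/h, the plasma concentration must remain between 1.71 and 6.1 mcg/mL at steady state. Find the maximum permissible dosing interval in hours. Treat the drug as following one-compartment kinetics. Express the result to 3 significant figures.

k = CL / Vd = 12.20 / 331.0 = 0.03686 h⁻¹
Between IV bolus doses, concentration decays as C = C₀·e^(−kτ), so C_peak/C_trough = e^(kτ).
τ_max = ln(C_peak/C_trough) / k = ln(6.1/1.71) / 0.03686 = 1.272 / 0.03686 = 34.51 h

34.5 h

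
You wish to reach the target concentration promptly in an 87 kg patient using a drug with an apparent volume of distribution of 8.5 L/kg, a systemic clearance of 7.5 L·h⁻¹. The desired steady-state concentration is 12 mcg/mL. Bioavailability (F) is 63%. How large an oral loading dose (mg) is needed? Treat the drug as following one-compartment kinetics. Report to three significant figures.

Vd(total) = 87 kg × 8.5 L/kg = 739.5 L
LD is governed by Vd — clearance does not enter the loading-dose calculation.
LD = Vd × C / F = 739.5 × 12.00 / 0.63 = 14090 mg

14100 mg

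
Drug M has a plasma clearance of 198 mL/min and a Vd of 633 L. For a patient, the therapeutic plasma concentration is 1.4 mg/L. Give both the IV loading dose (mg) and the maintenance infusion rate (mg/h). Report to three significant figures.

LD = Vd · C_target = 633.0 × 1.4 = 886.2 mg
CL = 198 mL/min = 198 × 0.06 = 11.88 L/h
Infusion rate = 11.88 L/h × 1.4 mg/L = 16.63 mg/h

(a) 886 mg; (b) 16.6 mg/h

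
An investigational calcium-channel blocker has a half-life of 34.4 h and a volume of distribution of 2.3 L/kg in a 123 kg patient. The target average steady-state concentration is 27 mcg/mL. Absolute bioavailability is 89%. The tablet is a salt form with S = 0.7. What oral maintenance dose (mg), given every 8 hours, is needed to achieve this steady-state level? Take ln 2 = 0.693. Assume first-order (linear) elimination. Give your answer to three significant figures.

Vd = 2.3 L/kg × 123 kg = 282.9 L
CL = 0.693 × Vd / t½ = 0.693 × 282.9 / 34.4 = 5.699 L/h
D = CL × Css × τ / F / S = 5.699 × 27 × 8 / 0.89 / 0.7 = 1976 mg

1980 mg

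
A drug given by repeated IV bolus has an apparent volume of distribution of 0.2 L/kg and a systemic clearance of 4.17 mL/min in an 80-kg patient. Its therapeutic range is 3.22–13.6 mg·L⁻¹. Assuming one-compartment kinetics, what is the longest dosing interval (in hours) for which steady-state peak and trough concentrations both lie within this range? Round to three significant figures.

92.1 h

Vd(total) = 80 kg × 0.2 L/kg = 16.00 L
CL = 4.17 mL/min × 60/1000 = 0.2502 L/h
k = CL / Vd = 0.2502 / 16.00 = 0.01564 h⁻¹
Between IV bolus doses, concentration decays as C = C₀·e^(−kτ), so C_peak/C_trough = e^(kτ).
τ_max = ln(C_peak/C_trough) / k = ln(13.6/3.22) / 0.01564 = 1.441 / 0.01564 = 92.14 h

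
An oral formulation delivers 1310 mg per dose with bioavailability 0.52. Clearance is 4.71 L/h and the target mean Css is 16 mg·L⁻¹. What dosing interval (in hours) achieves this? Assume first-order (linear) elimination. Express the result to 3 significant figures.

F·D/τ = CL·Css → τ = F·D / (CL·Css).
τ = 0.52 × 1310 / (4.71 × 16) = 9.039 h

9.04 h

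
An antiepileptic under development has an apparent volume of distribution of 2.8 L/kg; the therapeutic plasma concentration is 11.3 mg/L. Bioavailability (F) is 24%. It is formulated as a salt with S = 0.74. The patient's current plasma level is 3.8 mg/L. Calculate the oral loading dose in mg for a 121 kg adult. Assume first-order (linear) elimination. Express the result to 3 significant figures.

Total Vd = 2.8 × 121 = 338.8 L
Concentration deficit ΔC = 11.3 − 3.8 = 7.500 mg/L
LD = Vd × ΔC / F / S = 338.8 × 7.500 / 0.24 / 0.74 = 14310 mg

14300 mg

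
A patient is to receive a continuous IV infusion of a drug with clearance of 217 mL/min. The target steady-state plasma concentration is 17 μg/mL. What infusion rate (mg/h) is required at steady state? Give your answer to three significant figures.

221 mg/h

Convert clearance: 217 mL/min × 60 min/h ÷ 1000 mL/L = 13.02 L/h
Rate = CL × Css = 13.02 × 17 = 221.3 mg/h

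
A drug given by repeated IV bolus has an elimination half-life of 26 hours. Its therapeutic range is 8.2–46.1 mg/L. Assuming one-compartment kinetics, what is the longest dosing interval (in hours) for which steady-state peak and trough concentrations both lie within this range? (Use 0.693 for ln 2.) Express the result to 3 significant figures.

k = 0.693 / t½ = 0.693 / 26 = 0.02665 h⁻¹
Between IV bolus doses, concentration decays as C = C₀·e^(−kτ), so C_peak/C_trough = e^(kτ).
τ_max = ln(C_peak/C_trough) / k = ln(46.1/8.2) / 0.02665 = 1.727 / 0.02665 = 64.80 h

64.8 h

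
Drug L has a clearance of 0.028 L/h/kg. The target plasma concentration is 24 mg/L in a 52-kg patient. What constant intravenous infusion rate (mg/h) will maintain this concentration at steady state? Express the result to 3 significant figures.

CL = 0.028 L/h/kg × 52 kg = 1.456 L/h
R₀ = 1.456 × 24 = 34.94 mg/h

34.9 mg/h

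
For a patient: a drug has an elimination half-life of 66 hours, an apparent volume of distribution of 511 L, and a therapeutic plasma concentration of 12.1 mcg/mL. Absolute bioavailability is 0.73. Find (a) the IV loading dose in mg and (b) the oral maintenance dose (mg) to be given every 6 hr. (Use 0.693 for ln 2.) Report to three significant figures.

LD = Vd × C = 511.0 × 12.1 = 6183 mg
CL = 0.693 × Vd / t½ = 0.693 × 511.0 / 66 = 5.366 L/h
D = CL × Css × τ / F = 5.366 × 12.1 × 6 / 0.73 = 533.7 mg

(a) 6180 mg; (b) 534 mg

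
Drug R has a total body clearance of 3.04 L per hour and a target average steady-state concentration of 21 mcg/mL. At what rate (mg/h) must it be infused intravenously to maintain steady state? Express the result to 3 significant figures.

63.8 mg/h

Infusion rate = CL · Css = 3.040 L/h × 21 mg/L = 63.84 mg/h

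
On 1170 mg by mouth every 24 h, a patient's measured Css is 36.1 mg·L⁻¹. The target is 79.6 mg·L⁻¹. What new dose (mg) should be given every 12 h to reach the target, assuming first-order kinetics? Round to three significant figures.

For first-order elimination, Css ∝ F·D/(CL·τ); F and CL are unchanged, so Css ∝ D/τ.
D₂ = D₁ × (Css,target / Css,current) × (τ₂/τ₁) = 1170 × (79.6/36.1) × (12/24) = 1290 mg

1290 mg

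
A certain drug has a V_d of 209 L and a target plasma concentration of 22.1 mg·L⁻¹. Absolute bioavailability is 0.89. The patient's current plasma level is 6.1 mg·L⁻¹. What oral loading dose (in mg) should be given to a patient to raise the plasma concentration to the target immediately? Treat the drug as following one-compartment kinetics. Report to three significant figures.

3760 mg

Concentration deficit ΔC = 22.1 − 6.1 = 16.00 mg/L
LD = Vd × ΔC / F = 209.0 × 16.00 / 0.89 = 3757 mg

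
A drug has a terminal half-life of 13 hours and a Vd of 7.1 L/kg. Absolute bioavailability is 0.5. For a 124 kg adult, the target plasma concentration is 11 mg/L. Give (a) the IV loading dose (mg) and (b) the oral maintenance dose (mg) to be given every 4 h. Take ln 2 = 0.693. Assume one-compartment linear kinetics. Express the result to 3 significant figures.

(a) 9680 mg; (b) 4130 mg

Vd = 7.1 L/kg × 124 kg = 880.4 L
LD = Vd × C = 880.4 × 11 = 9684 mg
CL = 0.693 × Vd / t½ = 0.693 × 880.4 / 13 = 46.93 L/h
D = CL × Css × τ / F = 46.93 × 11 × 4 / 0.5 = 4130 mg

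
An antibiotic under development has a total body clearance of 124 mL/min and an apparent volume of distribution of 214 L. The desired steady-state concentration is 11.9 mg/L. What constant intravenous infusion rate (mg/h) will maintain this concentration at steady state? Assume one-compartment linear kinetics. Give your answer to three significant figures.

Convert clearance: 124 mL/min × 60 min/h ÷ 1000 mL/L = 7.440 L/h
R₀ = 7.440 × 11.9 = 88.54 mg/h

88.5 mg/h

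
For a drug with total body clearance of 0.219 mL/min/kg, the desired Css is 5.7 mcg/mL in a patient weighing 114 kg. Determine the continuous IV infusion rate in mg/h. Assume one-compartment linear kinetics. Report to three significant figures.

8.54 mg/h

CL = 0.219 mL/min/kg × 114 kg = 24.97 mL/min = 24.97 × 60/1000 = 1.498 L/h
Rate = CL × Css = 1.498 × 5.7 = 8.539 mg/h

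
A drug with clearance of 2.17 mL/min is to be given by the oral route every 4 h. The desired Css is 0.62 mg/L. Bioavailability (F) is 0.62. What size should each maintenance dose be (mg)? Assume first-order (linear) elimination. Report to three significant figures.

0.521 mg

CL = 2.17 mL/min = 2.17 × 0.06 = 0.1302 L/h
D = CL × Css × τ / F = 0.1302 × 0.62 × 4 / 0.62 = 0.5208 mg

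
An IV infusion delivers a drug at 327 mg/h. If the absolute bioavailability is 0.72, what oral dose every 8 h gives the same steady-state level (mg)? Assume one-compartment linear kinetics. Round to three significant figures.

To maintain the same Css, the systemic dosing rate must be unchanged: F·D/τ = infusion rate.
D = rate × τ / F = 327 × 8 / 0.72 = 3633 mg

3630 mg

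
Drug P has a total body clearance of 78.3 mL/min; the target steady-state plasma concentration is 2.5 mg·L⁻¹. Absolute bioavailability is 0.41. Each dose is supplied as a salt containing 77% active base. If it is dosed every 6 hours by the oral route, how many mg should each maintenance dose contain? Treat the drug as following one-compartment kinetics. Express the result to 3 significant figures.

223 mg

CL = 78.3 mL/min × 60/1000 = 4.698 L/h
D = CL × Css × τ / F / S = 4.698 × 2.5 × 6 / 0.41 / 0.77 = 223.2 mg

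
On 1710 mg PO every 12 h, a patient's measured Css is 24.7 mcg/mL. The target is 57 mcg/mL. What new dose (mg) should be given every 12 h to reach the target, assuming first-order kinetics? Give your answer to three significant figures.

With linear kinetics, Css is proportional to dose rate (D/τ) at fixed clearance.
D₂ = D₁ × (Css,target / Css,current) = 1710 × 57/24.7 = 3946 mg

3950 mg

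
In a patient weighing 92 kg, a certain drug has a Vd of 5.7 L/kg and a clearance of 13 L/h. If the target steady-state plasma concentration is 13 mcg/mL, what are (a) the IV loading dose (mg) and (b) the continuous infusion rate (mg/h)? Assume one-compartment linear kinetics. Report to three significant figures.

(a) 6820 mg; (b) 169 mg/h

Total Vd = 5.7 × 92 = 524.4 L
Loading: fill Vd to C_target → 524.4 L × 13 mg/L = 6817 mg
Maintenance infusion rate = CL × Css = 13.00 × 13 = 169.0 mg/h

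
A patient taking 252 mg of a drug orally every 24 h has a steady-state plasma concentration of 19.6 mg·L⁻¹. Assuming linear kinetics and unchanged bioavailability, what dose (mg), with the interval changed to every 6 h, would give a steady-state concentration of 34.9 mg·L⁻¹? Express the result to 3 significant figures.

112 mg

With linear kinetics, Css is proportional to dose rate (D/τ) at fixed clearance.
D₂ = D₁ × (Css,target / Css,current) × (τ₂/τ₁) = 252 × (34.9/19.6) × (6/24) = 112.2 mg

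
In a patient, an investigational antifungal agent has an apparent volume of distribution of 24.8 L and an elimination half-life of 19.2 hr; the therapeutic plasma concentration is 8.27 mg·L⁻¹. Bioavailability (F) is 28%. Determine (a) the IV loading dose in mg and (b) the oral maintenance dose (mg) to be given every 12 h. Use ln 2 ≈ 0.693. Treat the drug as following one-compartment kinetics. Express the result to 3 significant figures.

LD = Vd × C = 24.80 × 8.27 = 205.1 mg
CL = 0.693 × Vd / t½ = 0.693 × 24.80 / 19.2 = 0.8951 L/h
D = CL × Css × τ / F = 0.8951 × 8.27 × 12 / 0.28 = 317.2 mg

(a) 205 mg; (b) 317 mg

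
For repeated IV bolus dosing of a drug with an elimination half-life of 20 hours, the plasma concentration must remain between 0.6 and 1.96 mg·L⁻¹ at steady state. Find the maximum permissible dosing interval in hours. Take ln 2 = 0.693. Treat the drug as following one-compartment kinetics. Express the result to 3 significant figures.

34.2 h

k = 0.693 / t½ = 0.693 / 20 = 0.03465 h⁻¹
Between IV bolus doses, concentration decays as C = C₀·e^(−kτ), so C_peak/C_trough = e^(kτ).
τ_max = ln(C_peak/C_trough) / k = ln(1.96/0.6) / 0.03465 = 1.184 / 0.03465 = 34.17 h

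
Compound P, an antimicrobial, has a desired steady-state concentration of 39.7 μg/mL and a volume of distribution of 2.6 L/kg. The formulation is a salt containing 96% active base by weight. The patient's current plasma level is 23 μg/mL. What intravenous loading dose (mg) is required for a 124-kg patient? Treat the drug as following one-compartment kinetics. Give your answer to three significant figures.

Vd(total) = 124 kg × 2.6 L/kg = 322.4 L
The loading dose fills Vd to the target concentration.
Concentration deficit ΔC = 39.7 − 23 = 16.70 mg/L
LD = Vd × ΔC / S = 322.4 × 16.70 / 0.96 = 5608 mg

5610 mg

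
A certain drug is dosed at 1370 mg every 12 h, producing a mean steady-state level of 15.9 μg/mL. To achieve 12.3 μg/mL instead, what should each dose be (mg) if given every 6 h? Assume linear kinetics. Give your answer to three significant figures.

530 mg

With linear kinetics, Css is proportional to dose rate (D/τ) at fixed clearance.
D₂ = D₁ × (Css,target / Css,current) × (τ₂/τ₁) = 1370 × (12.3/15.9) × (6/12) = 529.9 mg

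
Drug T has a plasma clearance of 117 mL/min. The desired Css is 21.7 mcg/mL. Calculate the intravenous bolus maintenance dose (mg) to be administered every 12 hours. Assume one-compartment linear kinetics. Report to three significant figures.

Convert clearance: 117 mL/min × 60 min/h ÷ 1000 mL/L = 7.020 L/h
At steady state, dose per interval replaces the amount cleared in that interval: D/τ = CL·Css.
D = CL × Css × τ = 7.020 × 21.7 × 12 = 1828 mg

1830 mg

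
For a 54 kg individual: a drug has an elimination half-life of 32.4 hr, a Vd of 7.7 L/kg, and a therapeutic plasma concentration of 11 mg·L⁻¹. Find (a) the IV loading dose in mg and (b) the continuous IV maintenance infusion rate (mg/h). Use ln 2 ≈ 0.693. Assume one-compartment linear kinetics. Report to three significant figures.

Vd(total) = 54 kg × 7.7 L/kg = 415.8 L
LD = Vd × C = 415.8 × 11 = 4574 mg
CL = 0.693 × Vd / t½ = 0.693 × 415.8 / 32.4 = 8.894 L/h
Infusion rate = CL × Css = 8.894 × 11 = 97.83 mg/h

(a) 4570 mg; (b) 97.8 mg/h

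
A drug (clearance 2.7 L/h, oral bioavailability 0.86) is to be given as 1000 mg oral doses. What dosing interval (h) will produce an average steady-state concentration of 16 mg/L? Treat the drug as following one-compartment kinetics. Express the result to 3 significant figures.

19.9 h

F·D/τ = CL·Css → τ = F·D / (CL·Css).
τ = 0.86 × 1000 / (2.7 × 16) = 19.91 h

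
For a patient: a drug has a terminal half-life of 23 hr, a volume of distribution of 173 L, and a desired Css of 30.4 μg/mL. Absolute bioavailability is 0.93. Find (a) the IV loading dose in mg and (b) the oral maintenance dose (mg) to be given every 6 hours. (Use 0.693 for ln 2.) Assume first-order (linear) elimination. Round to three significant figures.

LD = Vd × C = 173.0 × 30.4 = 5259 mg
CL = 0.693 × Vd / t½ = 0.693 × 173.0 / 23 = 5.213 L/h
D = CL × Css × τ / F = 5.213 × 30.4 × 6 / 0.93 = 1022 mg

(a) 5260 mg; (b) 1020 mg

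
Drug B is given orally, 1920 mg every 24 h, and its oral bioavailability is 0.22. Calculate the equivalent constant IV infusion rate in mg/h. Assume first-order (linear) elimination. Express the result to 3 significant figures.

Equivalent systemic input: infusion rate = F·D/τ.
Rate = 0.22 × 1920 / 24 = 17.60 mg/h

17.6 mg/h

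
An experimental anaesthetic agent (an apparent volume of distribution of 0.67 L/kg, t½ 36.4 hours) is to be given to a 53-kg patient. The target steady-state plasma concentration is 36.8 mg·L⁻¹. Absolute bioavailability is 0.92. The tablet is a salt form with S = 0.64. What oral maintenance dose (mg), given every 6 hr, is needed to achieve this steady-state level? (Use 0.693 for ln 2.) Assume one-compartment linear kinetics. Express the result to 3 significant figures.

254 mg

Vd(total) = 53 kg × 0.67 L/kg = 35.51 L
CL = 0.693 × Vd / t½ = 0.693 × 35.51 / 36.4 = 0.6761 L/h
D = CL × Css × τ / F / S = 0.6761 × 36.8 × 6 / 0.92 / 0.64 = 253.5 mg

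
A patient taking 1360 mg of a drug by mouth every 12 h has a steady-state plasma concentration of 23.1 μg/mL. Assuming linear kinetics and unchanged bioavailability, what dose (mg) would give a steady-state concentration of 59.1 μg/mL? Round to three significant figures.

With linear kinetics, Css is proportional to dose rate (D/τ) at fixed clearance.
D₂ = D₁ × (Css,target / Css,current) = 1360 × 59.1/23.1 = 3479 mg

3480 mg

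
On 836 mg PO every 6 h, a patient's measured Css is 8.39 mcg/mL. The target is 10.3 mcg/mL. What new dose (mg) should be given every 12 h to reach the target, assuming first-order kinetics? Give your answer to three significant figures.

2050 mg

With linear kinetics, Css is proportional to dose rate (D/τ) at fixed clearance.
D₂ = D₁ × (Css,target / Css,current) × (τ₂/τ₁) = 836 × (10.3/8.39) × (12/6) = 2053 mg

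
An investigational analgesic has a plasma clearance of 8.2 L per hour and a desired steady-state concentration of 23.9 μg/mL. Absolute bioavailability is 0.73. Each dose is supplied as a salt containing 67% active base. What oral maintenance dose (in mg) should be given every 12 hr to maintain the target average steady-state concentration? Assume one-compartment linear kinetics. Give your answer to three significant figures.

4810 mg

At steady state, dose per interval replaces the amount cleared in that interval: F·S·D/τ = CL·Css.
D = CL × Css × τ / F / S = 8.200 × 23.9 × 12 / 0.73 / 0.67 = 4808 mg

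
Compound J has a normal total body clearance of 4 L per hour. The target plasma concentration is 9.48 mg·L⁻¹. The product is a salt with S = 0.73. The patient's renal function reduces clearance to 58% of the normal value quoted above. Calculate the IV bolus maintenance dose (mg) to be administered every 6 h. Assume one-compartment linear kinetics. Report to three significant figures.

181 mg

Patient clearance = 0.58 × 4.000 = 2.320 L/h
D = CL × Css × τ / S = 2.320 × 9.48 × 6 / 0.73 = 180.8 mg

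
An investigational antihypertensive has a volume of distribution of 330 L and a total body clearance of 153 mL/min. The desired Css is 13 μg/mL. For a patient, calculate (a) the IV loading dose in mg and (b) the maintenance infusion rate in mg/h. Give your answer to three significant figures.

(a) 4290 mg; (b) 119 mg/h

LD = Vd · C_target = 330.0 × 13 = 4290 mg
CL = 153 mL/min = 153 × 0.06 = 9.180 L/h
Maintenance infusion rate = CL × Css = 9.180 × 13 = 119.3 mg/h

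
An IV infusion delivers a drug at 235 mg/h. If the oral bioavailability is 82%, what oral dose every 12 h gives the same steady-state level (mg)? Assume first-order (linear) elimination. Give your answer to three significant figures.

3440 mg

To maintain the same Css, the systemic dosing rate must be unchanged: F·D/τ = infusion rate.
D = rate × τ / F = 235 × 12 / 0.82 = 3439 mg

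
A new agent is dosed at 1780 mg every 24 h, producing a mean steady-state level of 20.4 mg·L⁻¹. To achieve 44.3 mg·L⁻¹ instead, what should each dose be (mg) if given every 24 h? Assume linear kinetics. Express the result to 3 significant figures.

For first-order elimination, Css ∝ F·D/(CL·τ); F and CL are unchanged, so Css ∝ D/τ.
D₂ = D₁ × (Css,target / Css,current) = 1780 × 44.3/20.4 = 3865 mg

3870 mg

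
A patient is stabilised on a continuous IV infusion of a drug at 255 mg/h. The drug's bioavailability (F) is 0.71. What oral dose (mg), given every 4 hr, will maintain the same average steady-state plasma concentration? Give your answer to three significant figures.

To maintain the same Css, the systemic dosing rate must be unchanged: F·D/τ = infusion rate.
D = rate × τ / F = 255 × 4 / 0.71 = 1437 mg

1440 mg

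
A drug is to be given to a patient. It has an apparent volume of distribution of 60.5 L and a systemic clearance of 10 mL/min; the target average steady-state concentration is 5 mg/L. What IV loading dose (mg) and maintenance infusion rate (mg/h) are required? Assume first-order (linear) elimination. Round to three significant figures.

Loading dose = Vd × C = 60.50 × 5 = 302.5 mg
CL = 10 mL/min = 10 × 0.06 = 0.6000 L/h
Maintenance: replace elimination → rate = CL × Css = 0.6000 × 5 = 3.000 mg/h

(a) 303 mg; (b) 3.00 mg/h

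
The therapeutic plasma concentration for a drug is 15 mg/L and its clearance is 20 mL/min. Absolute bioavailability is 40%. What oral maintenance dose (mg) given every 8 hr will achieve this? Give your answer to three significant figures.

CL = 20 mL/min = 20 × 0.06 = 1.200 L/h
D = CL × Css × τ / F = 1.200 × 15 × 8 / 0.4 = 360.0 mg

360 mg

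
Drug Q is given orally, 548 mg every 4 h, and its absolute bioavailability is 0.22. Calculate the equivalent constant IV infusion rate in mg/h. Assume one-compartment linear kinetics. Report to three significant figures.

Equivalent systemic input: infusion rate = F·D/τ.
Rate = 0.22 × 548 / 4 = 30.14 mg/h

30.1 mg/h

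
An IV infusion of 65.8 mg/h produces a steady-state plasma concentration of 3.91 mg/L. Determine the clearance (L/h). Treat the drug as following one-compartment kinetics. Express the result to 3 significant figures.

At steady state, infusion rate = CL × Css, so CL = rate / Css.
CL = 65.8 / 3.91 = 16.83 L/h

16.8 L/h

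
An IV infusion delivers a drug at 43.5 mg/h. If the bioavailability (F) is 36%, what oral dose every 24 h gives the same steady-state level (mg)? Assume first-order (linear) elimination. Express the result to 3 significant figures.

To maintain the same Css, the systemic dosing rate must be unchanged: F·D/τ = infusion rate.
D = rate × τ / F = 43.5 × 24 / 0.36 = 2900 mg

2900 mg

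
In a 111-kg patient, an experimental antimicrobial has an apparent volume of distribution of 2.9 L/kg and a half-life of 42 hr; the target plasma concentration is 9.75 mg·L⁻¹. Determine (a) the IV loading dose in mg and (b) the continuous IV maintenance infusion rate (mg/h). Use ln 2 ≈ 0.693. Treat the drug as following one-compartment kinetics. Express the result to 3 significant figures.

(a) 3140 mg; (b) 51.8 mg/h

Vd = 2.9 L/kg × 111 kg = 321.9 L
LD = Vd × C = 321.9 × 9.75 = 3139 mg
CL = 0.693 × Vd / t½ = 0.693 × 321.9 / 42 = 5.311 L/h
Infusion rate = CL × Css = 5.311 × 9.75 = 51.78 mg/h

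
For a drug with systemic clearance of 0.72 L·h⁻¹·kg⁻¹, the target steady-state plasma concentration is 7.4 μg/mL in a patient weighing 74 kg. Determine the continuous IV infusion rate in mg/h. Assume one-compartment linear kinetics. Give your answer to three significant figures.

394 mg/h

CL = 0.72 L·h⁻¹·kg⁻¹ × 74 kg = 53.28 L/h
Infusion rate = CL · Css = 53.28 L/h × 7.4 mg/L = 394.3 mg/h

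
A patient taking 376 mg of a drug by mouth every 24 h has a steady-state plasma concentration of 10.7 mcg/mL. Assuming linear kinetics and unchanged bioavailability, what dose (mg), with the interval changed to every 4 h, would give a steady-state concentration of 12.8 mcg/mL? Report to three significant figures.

75.0 mg

With linear kinetics, Css is proportional to dose rate (D/τ) at fixed clearance.
D₂ = D₁ × (Css,target / Css,current) × (τ₂/τ₁) = 376 × (12.8/10.7) × (4/24) = 74.97 mg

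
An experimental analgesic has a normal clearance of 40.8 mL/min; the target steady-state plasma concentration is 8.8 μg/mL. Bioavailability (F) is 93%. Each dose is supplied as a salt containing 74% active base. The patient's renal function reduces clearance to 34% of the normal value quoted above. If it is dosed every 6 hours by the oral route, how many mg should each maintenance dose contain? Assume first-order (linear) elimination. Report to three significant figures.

63.9 mg

CL = 40.8 mL/min × 60/1000 = 2.448 L/h
Patient clearance = 0.34 × 2.448 = 0.8323 L/h
At steady state, dose per interval replaces the amount cleared in that interval: F·S·D/τ = CL·Css.
D = CL × Css × τ / F / S = 0.8323 × 8.8 × 6 / 0.93 / 0.74 = 63.86 mg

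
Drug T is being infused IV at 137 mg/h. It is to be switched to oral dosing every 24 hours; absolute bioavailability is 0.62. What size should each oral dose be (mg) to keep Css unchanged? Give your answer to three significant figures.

To maintain the same Css, the systemic dosing rate must be unchanged: F·D/τ = infusion rate.
D = rate × τ / F = 137 × 24 / 0.62 = 5303 mg

5300 mg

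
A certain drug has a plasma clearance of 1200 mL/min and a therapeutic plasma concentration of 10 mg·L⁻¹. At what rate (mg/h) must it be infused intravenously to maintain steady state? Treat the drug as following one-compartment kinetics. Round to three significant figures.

CL = 1200 mL/min = 1200 × 0.06 = 72.00 L/h
Rate = CL × Css = 72.00 × 10 = 720.0 mg/h

720 mg/h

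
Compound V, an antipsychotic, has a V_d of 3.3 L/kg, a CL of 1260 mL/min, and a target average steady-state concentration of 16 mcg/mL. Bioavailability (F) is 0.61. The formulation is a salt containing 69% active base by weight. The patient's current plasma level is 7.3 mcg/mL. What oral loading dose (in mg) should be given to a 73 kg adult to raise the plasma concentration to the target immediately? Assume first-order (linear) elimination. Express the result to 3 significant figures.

Total Vd = 3.3 × 73 = 240.9 L
LD is governed by Vd — clearance does not enter the loading-dose calculation.
Concentration deficit ΔC = 16 − 7.3 = 8.700 mg/L
LD = Vd × ΔC / F / S = 240.9 × 8.700 / 0.61 / 0.69 = 4979 mg

4980 mg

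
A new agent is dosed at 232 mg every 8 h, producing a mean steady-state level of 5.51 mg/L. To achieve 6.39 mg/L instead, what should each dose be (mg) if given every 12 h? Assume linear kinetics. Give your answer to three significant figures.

404 mg

For first-order elimination, Css ∝ F·D/(CL·τ); F and CL are unchanged, so Css ∝ D/τ.
D₂ = D₁ × (Css,target / Css,current) × (τ₂/τ₁) = 232 × (6.39/5.51) × (12/8) = 403.6 mg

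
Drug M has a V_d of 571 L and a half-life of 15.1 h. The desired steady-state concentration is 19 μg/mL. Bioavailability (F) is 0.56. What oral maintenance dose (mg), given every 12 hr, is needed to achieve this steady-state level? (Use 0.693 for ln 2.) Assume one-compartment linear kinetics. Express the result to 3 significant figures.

10700 mg

k = 0.693/15.1 = 0.04589 h⁻¹, so CL = k·Vd = 0.04589 × 571.0 = 26.20 L/h
D = CL × Css × τ / F = 26.20 × 19 × 12 / 0.56 = 10670 mg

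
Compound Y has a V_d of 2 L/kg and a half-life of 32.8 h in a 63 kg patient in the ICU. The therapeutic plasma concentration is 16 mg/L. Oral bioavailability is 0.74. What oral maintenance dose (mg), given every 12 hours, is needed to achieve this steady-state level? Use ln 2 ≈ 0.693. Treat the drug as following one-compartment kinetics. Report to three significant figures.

Total Vd = 2 × 63 = 126.0 L
CL = 0.693 × Vd / t½ = 0.693 × 126.0 / 32.8 = 2.662 L/h
D = CL × Css × τ / F = 2.662 × 16 × 12 / 0.74 = 690.7 mg

691 mg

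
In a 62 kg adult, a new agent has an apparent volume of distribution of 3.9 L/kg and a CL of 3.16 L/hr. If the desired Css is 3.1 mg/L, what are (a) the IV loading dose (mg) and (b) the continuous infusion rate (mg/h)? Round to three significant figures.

Vd = 3.9 L/kg × 62 kg = 241.8 L
LD = Vd · C_target = 241.8 × 3.1 = 749.6 mg
Maintenance infusion rate = CL × Css = 3.160 × 3.1 = 9.796 mg/h

(a) 750 mg; (b) 9.80 mg/h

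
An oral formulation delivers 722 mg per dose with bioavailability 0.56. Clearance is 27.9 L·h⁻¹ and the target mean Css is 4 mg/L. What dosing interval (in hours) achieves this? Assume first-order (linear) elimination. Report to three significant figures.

3.62 h

F·D/τ = CL·Css → τ = F·D / (CL·Css).
τ = 0.56 × 722 / (27.9 × 4) = 3.623 h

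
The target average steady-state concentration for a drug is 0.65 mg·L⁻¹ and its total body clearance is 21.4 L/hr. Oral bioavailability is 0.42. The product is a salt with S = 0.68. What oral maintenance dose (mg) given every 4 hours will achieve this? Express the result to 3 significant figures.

195 mg

D = CL × Css × τ / F / S = 21.40 × 0.65 × 4 / 0.42 / 0.68 = 194.8 mg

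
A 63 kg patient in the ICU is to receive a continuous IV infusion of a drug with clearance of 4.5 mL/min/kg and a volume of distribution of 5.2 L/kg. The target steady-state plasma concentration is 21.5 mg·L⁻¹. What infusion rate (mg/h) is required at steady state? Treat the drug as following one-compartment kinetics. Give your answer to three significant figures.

CL = 4.5 mL/min/kg × 63 kg = 283.5 mL/min = 283.5 × 60/1000 = 17.01 L/h
At steady state, infusion rate equals elimination rate: rate in = CL × Css.
R₀ = 17.01 × 21.5 = 365.7 mg/h

366 mg/h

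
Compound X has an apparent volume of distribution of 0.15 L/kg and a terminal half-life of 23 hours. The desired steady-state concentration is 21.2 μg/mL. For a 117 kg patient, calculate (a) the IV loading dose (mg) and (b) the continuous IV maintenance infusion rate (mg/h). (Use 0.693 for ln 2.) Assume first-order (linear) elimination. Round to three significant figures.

Vd = 0.15 L/kg × 117 kg = 17.55 L
LD = Vd × C = 17.55 × 21.2 = 372.1 mg
CL = 0.693 × Vd / t½ = 0.693 × 17.55 / 23 = 0.5288 L/h
Infusion rate = CL × Css = 0.5288 × 21.2 = 11.21 mg/h

(a) 372 mg; (b) 11.2 mg/h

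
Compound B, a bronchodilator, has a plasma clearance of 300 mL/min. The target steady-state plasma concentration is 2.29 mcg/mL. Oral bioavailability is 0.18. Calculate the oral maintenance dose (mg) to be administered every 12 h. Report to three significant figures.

2750 mg

Convert clearance: 300 mL/min × 60 min/h ÷ 1000 mL/L = 18.00 L/h
D = CL × Css × τ / F = 18.00 × 2.29 × 12 / 0.18 = 2748 mg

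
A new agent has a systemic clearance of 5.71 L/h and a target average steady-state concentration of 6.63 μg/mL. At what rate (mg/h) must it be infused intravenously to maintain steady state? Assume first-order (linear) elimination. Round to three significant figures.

At steady state, infusion rate equals elimination rate: rate in = CL × Css.
Infusion rate = CL · Css = 5.710 L/h × 6.63 mg/L = 37.86 mg/h

37.9 mg/h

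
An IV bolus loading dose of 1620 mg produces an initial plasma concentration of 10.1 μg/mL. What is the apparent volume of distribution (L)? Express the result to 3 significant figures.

160 L

Immediately after an IV bolus, C₀ = Dose / Vd, so Vd = Dose / C₀.
Vd = 1620 / 10.1 = 160.4 L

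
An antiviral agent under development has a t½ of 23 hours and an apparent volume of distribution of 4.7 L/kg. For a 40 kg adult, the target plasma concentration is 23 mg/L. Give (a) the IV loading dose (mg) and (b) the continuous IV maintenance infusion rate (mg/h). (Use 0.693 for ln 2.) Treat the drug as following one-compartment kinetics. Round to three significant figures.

(a) 4320 mg; (b) 130 mg/h

Vd(total) = 40 kg × 4.7 L/kg = 188.0 L
LD = Vd × C = 188.0 × 23 = 4324 mg
CL = 0.693 × Vd / t½ = 0.693 × 188.0 / 23 = 5.665 L/h
Infusion rate = CL × Css = 5.665 × 23 = 130.3 mg/h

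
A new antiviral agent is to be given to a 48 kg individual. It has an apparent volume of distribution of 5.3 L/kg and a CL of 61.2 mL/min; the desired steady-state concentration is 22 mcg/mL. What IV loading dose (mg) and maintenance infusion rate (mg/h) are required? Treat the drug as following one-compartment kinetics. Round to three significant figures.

(a) 5600 mg; (b) 80.8 mg/h

Total Vd = 5.3 × 48 = 254.4 L
LD = Vd · C_target = 254.4 × 22 = 5597 mg
Convert clearance: 61.2 mL/min × 60 min/h ÷ 1000 mL/L = 3.672 L/h
Maintenance: replace elimination → rate = CL × Css = 3.672 × 22 = 80.78 mg/h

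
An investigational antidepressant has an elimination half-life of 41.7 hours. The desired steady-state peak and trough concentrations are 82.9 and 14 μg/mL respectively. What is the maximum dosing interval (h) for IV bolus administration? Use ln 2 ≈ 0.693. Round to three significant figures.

k = 0.693 / t½ = 0.693 / 41.7 = 0.01662 h⁻¹
Between IV bolus doses, concentration decays as C = C₀·e^(−kτ), so C_peak/C_trough = e^(kτ).
τ_max = ln(C_peak/C_trough) / k = ln(82.9/14) / 0.01662 = 1.779 / 0.01662 = 107.0 h

107 h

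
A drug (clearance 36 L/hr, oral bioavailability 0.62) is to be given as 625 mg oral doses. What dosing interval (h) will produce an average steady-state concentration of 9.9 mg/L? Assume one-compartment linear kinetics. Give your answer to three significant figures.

F·D/τ = CL·Css → τ = F·D / (CL·Css).
τ = 0.62 × 625 / (36 × 9.9) = 1.087 h

1.09 h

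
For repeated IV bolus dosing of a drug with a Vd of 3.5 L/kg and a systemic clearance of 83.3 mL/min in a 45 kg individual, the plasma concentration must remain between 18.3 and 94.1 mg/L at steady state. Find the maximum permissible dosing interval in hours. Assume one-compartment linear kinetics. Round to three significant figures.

51.6 h

Vd = 3.5 L/kg × 45 kg = 157.5 L
CL = 83.3 mL/min × 60/1000 = 4.998 L/h
k = CL / Vd = 4.998 / 157.5 = 0.03173 h⁻¹
Between IV bolus doses, concentration decays as C = C₀·e^(−kτ), so C_peak/C_trough = e^(kτ).
τ_max = ln(C_peak/C_trough) / k = ln(94.1/18.3) / 0.03173 = 1.637 / 0.03173 = 51.59 h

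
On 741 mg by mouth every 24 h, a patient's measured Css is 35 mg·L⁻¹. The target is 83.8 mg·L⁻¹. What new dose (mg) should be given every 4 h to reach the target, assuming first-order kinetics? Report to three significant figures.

With linear kinetics, Css is proportional to dose rate (D/τ) at fixed clearance.
D₂ = D₁ × (Css,target / Css,current) × (τ₂/τ₁) = 741 × (83.8/35) × (4/24) = 295.7 mg

296 mg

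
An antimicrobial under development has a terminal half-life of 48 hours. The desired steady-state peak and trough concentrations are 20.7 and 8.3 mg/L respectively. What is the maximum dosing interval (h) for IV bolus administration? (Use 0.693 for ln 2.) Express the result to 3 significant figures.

k = 0.693 / t½ = 0.693 / 48 = 0.01444 h⁻¹
Between IV bolus doses, concentration decays as C = C₀·e^(−kτ), so C_peak/C_trough = e^(kτ).
τ_max = ln(C_peak/C_trough) / k = ln(20.7/8.3) / 0.01444 = 0.9139 / 0.01444 = 63.29 h

63.3 h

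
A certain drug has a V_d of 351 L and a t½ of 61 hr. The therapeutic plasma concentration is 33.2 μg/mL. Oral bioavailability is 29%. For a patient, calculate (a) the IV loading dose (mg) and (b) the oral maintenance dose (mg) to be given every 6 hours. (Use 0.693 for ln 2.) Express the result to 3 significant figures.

(a) 11700 mg; (b) 2740 mg

LD = Vd × C = 351.0 × 33.2 = 11650 mg
CL = 0.693 × Vd / t½ = 0.693 × 351.0 / 61 = 3.988 L/h
D = CL × Css × τ / F = 3.988 × 33.2 × 6 / 0.29 = 2739 mg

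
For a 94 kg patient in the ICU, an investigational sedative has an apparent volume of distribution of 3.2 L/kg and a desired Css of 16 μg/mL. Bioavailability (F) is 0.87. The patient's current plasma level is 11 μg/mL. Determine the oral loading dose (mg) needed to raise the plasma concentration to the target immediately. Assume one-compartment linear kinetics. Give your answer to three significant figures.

Vd = 3.2 L/kg × 94 kg = 300.8 L
Concentration deficit ΔC = 16 − 11 = 5.000 mg/L
LD = Vd × ΔC / F = 300.8 × 5.000 / 0.87 = 1729 mg

1730 mg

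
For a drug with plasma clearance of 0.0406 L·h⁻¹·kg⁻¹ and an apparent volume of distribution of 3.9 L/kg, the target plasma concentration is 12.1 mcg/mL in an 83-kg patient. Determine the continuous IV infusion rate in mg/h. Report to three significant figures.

CL = 0.0406 L·h⁻¹·kg⁻¹ × 83 kg = 3.370 L/h
R₀ = 3.370 × 12.1 = 40.78 mg/h

40.8 mg/h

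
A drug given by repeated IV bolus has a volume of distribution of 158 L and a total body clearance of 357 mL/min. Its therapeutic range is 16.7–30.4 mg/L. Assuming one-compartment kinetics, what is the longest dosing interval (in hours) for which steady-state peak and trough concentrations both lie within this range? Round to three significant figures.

4.42 h

CL = 357 mL/min = 357 × 0.06 = 21.42 L/h
k = CL / Vd = 21.42 / 158.0 = 0.1356 h⁻¹
Between IV bolus doses, concentration decays as C = C₀·e^(−kτ), so C_peak/C_trough = e^(kτ).
τ_max = ln(C_peak/C_trough) / k = ln(30.4/16.7) / 0.1356 = 0.5990 / 0.1356 = 4.417 h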